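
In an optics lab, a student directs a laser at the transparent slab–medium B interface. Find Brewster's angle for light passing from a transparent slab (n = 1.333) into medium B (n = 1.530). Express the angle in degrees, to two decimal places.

θ_B ≈ 48.94°

The reflected p-component vanishes when tan θ_B = n₂/n₁.
tan θ_B = n₂/n₁ = 1.530/1.333 = 1.1478.
So θ_B = arctan 1.1478 = 48.94°.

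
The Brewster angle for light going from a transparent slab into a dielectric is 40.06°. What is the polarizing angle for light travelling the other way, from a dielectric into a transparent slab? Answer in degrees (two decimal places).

θ_B' ≈ 49.94°

The two Brewster angles are complementary: θ_B' = 90° − θ_B = 90° − 40.06° = 49.94°.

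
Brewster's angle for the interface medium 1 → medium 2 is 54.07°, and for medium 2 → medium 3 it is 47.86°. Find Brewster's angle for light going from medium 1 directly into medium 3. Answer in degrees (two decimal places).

θ_B ≈ 56.75°

tan θ_B(1→2) = n₂/n₁ = tan 54.07° = 1.3799.
tan θ_B(2→3) = n₃/n₂ = tan 47.86° = 1.1052.
n₃/n₁ = 1.5251. Then tan θ_B(1→3) = n₃/n₁, so θ_B(1→3) = arctan(1.5251) = 56.75°.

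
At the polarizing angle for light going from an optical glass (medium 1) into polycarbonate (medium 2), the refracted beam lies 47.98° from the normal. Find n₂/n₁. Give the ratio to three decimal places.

At Brewster incidence θ_B = 90° − θ_t = 90° − 47.98° = 42.02°.
Then n₂/n₁ = tan θ_B = tan 42.02° = 0.901.

n₂/n₁ ≈ 0.901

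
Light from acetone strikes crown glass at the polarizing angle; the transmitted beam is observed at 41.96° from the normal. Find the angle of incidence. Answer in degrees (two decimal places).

Brewster's condition makes the reflected and refracted beams perpendicular: θ_B + θ_t = 90°.
So θ_B = 90° − θ_t = 90° − 41.96° = 48.04°.

θ_B ≈ 48.04°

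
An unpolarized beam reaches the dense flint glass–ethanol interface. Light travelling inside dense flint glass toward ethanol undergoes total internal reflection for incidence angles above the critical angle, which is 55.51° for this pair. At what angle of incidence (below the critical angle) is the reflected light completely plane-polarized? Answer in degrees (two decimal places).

At the critical angle sin θ_c = n₂/n₁, giving n₂/n₁ = sin 55.51° = 0.8242.
Then tan θ_B = n₂/n₁ = 0.8242, so θ_B = arctan 0.8242 = 39.50°.

θ_B ≈ 39.50°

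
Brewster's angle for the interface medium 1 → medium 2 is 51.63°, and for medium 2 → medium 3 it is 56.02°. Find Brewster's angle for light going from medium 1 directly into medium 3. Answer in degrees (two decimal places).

n₂/n₁ = tan 51.63° = 1.2630 and n₃/n₂ = tan 56.02° = 1.4837.
Multiplying, n₃/n₁ = 1.2630 × 1.4837 = 1.8740, and θ_B(1→3) = arctan 1.8740 = 61.91°.

θ_B ≈ 61.91°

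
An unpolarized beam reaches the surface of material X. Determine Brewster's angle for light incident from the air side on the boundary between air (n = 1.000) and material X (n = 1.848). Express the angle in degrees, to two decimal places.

θ_B ≈ 61.58°

Here n₂/n₁ = 1.848/1.000 = 1.8480, and Brewster's law gives tan θ_B = n₂/n₁.
θ_B = arctan(1.8480) = 61.58°.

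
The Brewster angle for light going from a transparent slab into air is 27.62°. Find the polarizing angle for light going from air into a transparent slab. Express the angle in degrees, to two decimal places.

θ_B' ≈ 62.38°

Reversing the direction swaps n₁ and n₂, so tan θ_B' = 1/tan θ_B and θ_B' = 90° − θ_B.
Hence θ_B' = 90° − 27.62° = 62.38°.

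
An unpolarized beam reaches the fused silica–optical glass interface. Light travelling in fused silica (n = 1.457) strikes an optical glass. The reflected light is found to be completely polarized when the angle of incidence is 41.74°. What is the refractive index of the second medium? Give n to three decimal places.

n ≈ 1.300

Brewster's law: tan θ_B = n₂/n₁ (light incident in fused silica, refracted into an optical glass).
n₂ = n₁ tan θ_B = 1.457 × tan 41.74° = 1.300.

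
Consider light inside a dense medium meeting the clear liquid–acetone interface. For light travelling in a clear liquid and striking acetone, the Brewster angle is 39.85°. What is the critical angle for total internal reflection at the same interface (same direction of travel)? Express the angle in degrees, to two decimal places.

n₂/n₁ = tan 39.85° = 0.8346; the critical angle satisfies sin θ_c = n₂/n₁.
θ_c = arcsin(0.8346) = 56.58°.

θ_c ≈ 56.58°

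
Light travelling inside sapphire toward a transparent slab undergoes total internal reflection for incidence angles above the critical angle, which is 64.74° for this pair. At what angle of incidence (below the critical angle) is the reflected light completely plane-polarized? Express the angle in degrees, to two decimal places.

θ_B ≈ 42.13°

At the critical angle sin θ_c = n₂/n₁, giving n₂/n₁ = sin 64.74° = 0.9044.
Then tan θ_B = n₂/n₁ = 0.9044, so θ_B = arctan 0.9044 = 42.13°.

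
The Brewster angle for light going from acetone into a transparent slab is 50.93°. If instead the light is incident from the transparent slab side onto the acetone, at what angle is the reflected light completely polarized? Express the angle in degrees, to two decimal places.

tan θ_B' = n₁/n₂ = 1/tan θ_B, so θ_B' = 90° − θ_B.
θ_B' = 90° − 50.93° = 39.07°.

θ_B' ≈ 39.07°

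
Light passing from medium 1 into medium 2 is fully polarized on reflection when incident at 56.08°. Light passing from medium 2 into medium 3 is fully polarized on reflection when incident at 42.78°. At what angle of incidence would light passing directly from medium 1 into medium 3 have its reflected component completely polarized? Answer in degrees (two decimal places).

θ_B ≈ 53.99°

n₂/n₁ = tan 56.08° = 1.4870 and n₃/n₂ = tan 42.78° = 0.9254.
n₃/n₁ = 1.3760. Then tan θ_B(1→3) = n₃/n₁, so θ_B(1→3) = arctan(1.3760) = 53.99°.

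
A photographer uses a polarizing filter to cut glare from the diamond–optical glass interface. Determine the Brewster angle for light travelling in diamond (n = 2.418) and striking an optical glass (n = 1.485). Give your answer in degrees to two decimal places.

tan θ_B = n₂/n₁ = 1.485/2.418 = 0.6141.
θ_B = arctan(0.6141) = 31.56°.

θ_B ≈ 31.56°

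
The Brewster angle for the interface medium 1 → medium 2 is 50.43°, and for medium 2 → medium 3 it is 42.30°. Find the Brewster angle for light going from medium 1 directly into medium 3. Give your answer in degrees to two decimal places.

θ_B ≈ 47.75°

n₂/n₁ = tan 50.43° = 1.2101 and n₃/n₂ = tan 42.30° = 0.9099.
Multiplying, n₃/n₁ = 1.2101 × 0.9099 = 1.1011, and θ_B(1→3) = arctan 1.1011 = 47.75°.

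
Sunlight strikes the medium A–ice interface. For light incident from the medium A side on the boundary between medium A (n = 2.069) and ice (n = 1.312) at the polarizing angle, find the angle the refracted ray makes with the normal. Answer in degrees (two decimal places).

θ_B = arctan(n₂/n₁) = arctan(1.312/2.069) = 32.38°.
Since θ_B + θ_t = 90° at Brewster incidence, θ_t = 90° − 32.38° = 57.62°.

θ_t ≈ 57.62°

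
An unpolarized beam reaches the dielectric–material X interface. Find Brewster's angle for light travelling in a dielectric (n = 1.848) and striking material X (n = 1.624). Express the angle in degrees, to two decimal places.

θ_B ≈ 41.31°

The reflected p-component vanishes when tan θ_B = n₂/n₁.
Here n₂/n₁ = 1.624/1.848 = 0.8788, and Brewster's law gives tan θ_B = n₂/n₁.
θ_B = arctan(0.8788) = 41.31°.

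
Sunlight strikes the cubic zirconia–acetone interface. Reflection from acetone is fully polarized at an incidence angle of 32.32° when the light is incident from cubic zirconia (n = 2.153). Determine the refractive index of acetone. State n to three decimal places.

n ≈ 1.362

Full polarization of the reflected beam means tan θ_B = n₂/n₁, where n₁ is the incident medium (cubic zirconia).
n₂ = n₁ tan θ_B = 2.153 × tan 32.32° = 1.362.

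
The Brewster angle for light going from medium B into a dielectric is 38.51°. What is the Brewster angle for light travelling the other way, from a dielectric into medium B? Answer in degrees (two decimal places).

tan θ_B' = n₁/n₂ = 1/tan θ_B, so θ_B' = 90° − θ_B.
θ_B' = 90° − 38.51° = 51.49°.

θ_B' ≈ 51.49°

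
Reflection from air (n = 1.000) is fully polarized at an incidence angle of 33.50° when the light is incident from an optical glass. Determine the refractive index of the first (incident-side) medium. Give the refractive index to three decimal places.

Brewster's law: tan θ_B = n₂/n₁ (light incident in an optical glass, refracted into air).
n₁ = n₂ / tan θ_B = 1.000 / tan 33.50° = 1.511.

n ≈ 1.511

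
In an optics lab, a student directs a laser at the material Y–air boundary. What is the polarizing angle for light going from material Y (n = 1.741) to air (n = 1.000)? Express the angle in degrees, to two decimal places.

θ_B ≈ 29.87°

Brewster's condition: tan θ_B = n₂/n₁ = 1.000/1.741 = 0.5744.
So θ_B = arctan 0.5744 = 29.87°.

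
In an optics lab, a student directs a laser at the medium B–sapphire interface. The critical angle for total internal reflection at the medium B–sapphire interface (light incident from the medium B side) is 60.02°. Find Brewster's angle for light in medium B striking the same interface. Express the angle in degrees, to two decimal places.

θ_B ≈ 40.90°

n₂/n₁ = sin θ_c = sin 60.02° = 0.8662.
tan θ_B equals the same ratio, so θ_B = arctan(0.8662) = 40.90°.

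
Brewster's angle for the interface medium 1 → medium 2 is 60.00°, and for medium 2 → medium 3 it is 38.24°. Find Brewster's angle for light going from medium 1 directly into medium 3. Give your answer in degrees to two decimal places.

θ_B ≈ 53.77°

Each Brewster angle gives a ratio: n₂/n₁ = tan 60.00° = 1.7321, n₃/n₂ = tan 38.24° = 0.7881.
Multiplying, n₃/n₁ = 1.7321 × 0.7881 = 1.3649, and θ_B(1→3) = arctan 1.3649 = 53.77°.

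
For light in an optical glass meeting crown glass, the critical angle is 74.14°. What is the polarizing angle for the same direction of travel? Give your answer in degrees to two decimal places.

sin θ_c = n₂/n₁, so n₂/n₁ = sin 74.14° = 0.9619.
Brewster: tan θ_B = n₂/n₁ = 0.9619.
θ_B = arctan(0.9619) = 43.89°.

θ_B ≈ 43.89°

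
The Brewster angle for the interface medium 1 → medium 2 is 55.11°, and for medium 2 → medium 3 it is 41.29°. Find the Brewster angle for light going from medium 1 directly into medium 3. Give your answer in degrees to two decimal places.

n₂/n₁ = tan 55.11° = 1.4340 and n₃/n₂ = tan 41.29° = 0.8782.
Multiplying, n₃/n₁ = 1.4340 × 0.8782 = 1.2594, and θ_B(1→3) = arctan 1.2594 = 51.55°.

θ_B ≈ 51.55°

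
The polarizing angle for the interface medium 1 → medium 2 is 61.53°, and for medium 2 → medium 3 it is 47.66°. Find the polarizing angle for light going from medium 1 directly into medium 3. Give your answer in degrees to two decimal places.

θ_B ≈ 63.70°

tan θ_B(1→2) = n₂/n₁ = tan 61.53° = 1.8441.
tan θ_B(2→3) = n₃/n₂ = tan 47.66° = 1.0974.
So n₃/n₁ = (n₂/n₁)(n₃/n₂) = 1.8441 × 1.0974 = 2.0238.
θ_B(1→3) = arctan(2.0238) = 63.70°.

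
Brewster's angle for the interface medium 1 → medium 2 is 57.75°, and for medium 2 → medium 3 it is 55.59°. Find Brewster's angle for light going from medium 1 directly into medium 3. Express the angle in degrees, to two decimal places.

n₂/n₁ = tan 57.75° = 1.5849 and n₃/n₂ = tan 55.59° = 1.4599.
n₃/n₁ = 2.3138. Then tan θ_B(1→3) = n₃/n₁, so θ_B(1→3) = arctan(2.3138) = 66.63°.

θ_B ≈ 66.63°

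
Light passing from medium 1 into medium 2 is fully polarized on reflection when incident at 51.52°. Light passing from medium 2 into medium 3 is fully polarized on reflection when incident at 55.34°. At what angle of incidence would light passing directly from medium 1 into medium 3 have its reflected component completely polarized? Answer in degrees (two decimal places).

θ_B ≈ 61.21°

Each Brewster angle gives a ratio: n₂/n₁ = tan 51.52° = 1.2581, n₃/n₂ = tan 55.34° = 1.4463.
So n₃/n₁ = (n₂/n₁)(n₃/n₂) = 1.2581 × 1.4463 = 1.8196.
θ_B(1→3) = arctan(1.8196) = 61.21°.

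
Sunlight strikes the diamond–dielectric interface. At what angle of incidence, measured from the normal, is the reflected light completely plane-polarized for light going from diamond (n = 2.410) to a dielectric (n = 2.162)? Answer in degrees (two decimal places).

At Brewster's angle the reflected and refracted rays are perpendicular, which with Snell's law gives tan θ_B = n₂/n₁.
Here n₂/n₁ = 2.162/2.410 = 0.8971, and Brewster's law gives tan θ_B = n₂/n₁.
So θ_B = arctan 0.8971 = 41.90°.

θ_B ≈ 41.90°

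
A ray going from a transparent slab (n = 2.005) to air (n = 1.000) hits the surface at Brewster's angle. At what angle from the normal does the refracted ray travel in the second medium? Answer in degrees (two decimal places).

First find Brewster's angle: tan θ_B = 1.000/2.005 = 0.4988, giving θ_B = 26.51°.
Since θ_B + θ_t = 90° at Brewster incidence, θ_t = 90° − 26.51° = 63.49°.

θ_t ≈ 63.49°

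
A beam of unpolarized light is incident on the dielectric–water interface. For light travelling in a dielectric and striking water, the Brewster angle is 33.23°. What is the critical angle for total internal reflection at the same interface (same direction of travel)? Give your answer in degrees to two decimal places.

tan θ_B = n₂/n₁ = tan 33.23° = 0.6551.
Total internal reflection: sin θ_c = n₂/n₁ = 0.6551.
θ_c = arcsin(0.6551) = 40.93°.

θ_c ≈ 40.93°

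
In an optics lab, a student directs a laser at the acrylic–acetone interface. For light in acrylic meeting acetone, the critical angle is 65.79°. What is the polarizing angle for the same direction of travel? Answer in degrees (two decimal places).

At the critical angle sin θ_c = n₂/n₁, giving n₂/n₁ = sin 65.79° = 0.9120.
Then tan θ_B = n₂/n₁ = 0.9120, so θ_B = arctan 0.9120 = 42.37°.

θ_B ≈ 42.37°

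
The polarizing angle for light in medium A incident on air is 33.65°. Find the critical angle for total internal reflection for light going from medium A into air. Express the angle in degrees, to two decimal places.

θ_c ≈ 41.73°

From Brewster, n₂/n₁ = tan θ_B = tan 33.65° = 0.6657.
Then sin θ_c = n₂/n₁ = 0.6657, so θ_c = arcsin 0.6657 = 41.73°.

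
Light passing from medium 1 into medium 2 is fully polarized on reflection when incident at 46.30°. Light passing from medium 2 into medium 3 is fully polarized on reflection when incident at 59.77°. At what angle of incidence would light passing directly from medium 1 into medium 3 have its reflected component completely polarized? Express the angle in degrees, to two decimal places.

Each Brewster angle gives a ratio: n₂/n₁ = tan 46.30° = 1.0464, n₃/n₂ = tan 59.77° = 1.7161.
Multiplying, n₃/n₁ = 1.0464 × 1.7161 = 1.7958, and θ_B(1→3) = arctan 1.7958 = 60.89°.

θ_B ≈ 60.89°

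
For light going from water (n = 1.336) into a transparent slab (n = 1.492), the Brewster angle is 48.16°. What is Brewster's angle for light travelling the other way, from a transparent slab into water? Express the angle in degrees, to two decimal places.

θ_B' ≈ 41.84°

Reversing the direction swaps n₁ and n₂, so tan θ_B' = 1/tan θ_B and θ_B' = 90° − θ_B.
Hence θ_B' = 90° − 48.16° = 41.84°.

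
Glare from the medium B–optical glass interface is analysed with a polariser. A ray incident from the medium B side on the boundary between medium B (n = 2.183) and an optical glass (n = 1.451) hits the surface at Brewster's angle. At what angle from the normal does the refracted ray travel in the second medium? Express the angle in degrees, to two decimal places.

θ_t ≈ 56.39°

tan θ_B = n₂/n₁ = 1.451/2.183 = 0.6647, so θ_B = 33.61°.
The refracted ray is perpendicular to the reflected ray, so θ_t = 90° − θ_B = 56.39°.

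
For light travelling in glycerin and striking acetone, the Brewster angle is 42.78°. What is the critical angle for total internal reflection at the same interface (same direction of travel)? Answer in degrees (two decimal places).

n₂/n₁ = tan 42.78° = 0.9254; the critical angle satisfies sin θ_c = n₂/n₁.
θ_c = arcsin(0.9254) = 67.72°.

θ_c ≈ 67.72°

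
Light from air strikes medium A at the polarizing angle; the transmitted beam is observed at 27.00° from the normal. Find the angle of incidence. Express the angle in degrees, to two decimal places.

θ_B ≈ 63.00°

At Brewster's angle the reflected and refracted rays are perpendicular, so θ_B + θ_t = 90°.
So θ_B = 90° − θ_t = 90° − 27.00° = 63.00°.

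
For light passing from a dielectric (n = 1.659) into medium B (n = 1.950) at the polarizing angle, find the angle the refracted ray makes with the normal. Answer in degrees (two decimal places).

First find Brewster's angle: tan θ_B = 1.950/1.659 = 1.1754, giving θ_B = 49.61°.
The refracted ray is perpendicular to the reflected ray, so θ_t = 90° − θ_B = 40.39°.

θ_t ≈ 40.39°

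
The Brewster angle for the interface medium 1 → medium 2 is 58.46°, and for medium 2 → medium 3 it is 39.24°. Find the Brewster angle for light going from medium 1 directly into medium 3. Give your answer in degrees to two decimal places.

θ_B ≈ 53.08°

Each Brewster angle gives a ratio: n₂/n₁ = tan 58.46° = 1.6293, n₃/n₂ = tan 39.24° = 0.8167.
So n₃/n₁ = (n₂/n₁)(n₃/n₂) = 1.6293 × 0.8167 = 1.3307.
θ_B(1→3) = arctan(1.3307) = 53.08°.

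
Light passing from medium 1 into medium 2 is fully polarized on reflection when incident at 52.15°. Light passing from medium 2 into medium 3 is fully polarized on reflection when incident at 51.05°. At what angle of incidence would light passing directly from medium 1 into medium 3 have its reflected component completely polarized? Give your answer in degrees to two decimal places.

n₂/n₁ = tan 52.15° = 1.2869 and n₃/n₂ = tan 51.05° = 1.2371.
n₃/n₁ = 1.5920. Then tan θ_B(1→3) = n₃/n₁, so θ_B(1→3) = arctan(1.5920) = 57.87°.

θ_B ≈ 57.87°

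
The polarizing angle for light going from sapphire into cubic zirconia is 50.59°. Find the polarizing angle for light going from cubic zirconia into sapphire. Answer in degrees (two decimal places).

tan θ_B' = n₁/n₂ = 1/tan θ_B, so θ_B' = 90° − θ_B.
θ_B' = 90° − 50.59° = 39.41°.

θ_B' ≈ 39.41°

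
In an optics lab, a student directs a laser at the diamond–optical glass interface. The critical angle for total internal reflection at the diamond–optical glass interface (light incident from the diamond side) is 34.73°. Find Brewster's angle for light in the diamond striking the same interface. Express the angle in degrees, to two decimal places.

sin θ_c = n₂/n₁, so n₂/n₁ = sin 34.73° = 0.5697.
Brewster: tan θ_B = n₂/n₁ = 0.5697.
θ_B = arctan(0.5697) = 29.67°.

θ_B ≈ 29.67°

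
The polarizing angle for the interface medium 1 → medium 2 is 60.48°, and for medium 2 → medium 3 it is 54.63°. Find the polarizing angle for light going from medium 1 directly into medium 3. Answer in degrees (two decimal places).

Each Brewster angle gives a ratio: n₂/n₁ = tan 60.48° = 1.7661, n₃/n₂ = tan 54.63° = 1.4087.
n₃/n₁ = 2.4878. Then tan θ_B(1→3) = n₃/n₁, so θ_B(1→3) = arctan(2.4878) = 68.10°.

θ_B ≈ 68.10°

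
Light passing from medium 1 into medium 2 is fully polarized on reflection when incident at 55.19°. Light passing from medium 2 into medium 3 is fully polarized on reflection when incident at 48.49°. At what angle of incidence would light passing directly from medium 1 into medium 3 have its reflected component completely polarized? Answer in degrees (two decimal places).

n₂/n₁ = tan 55.19° = 1.4383 and n₃/n₂ = tan 48.49° = 1.1299.
Multiplying, n₃/n₁ = 1.4383 × 1.1299 = 1.6251, and θ_B(1→3) = arctan 1.6251 = 58.39°.

θ_B ≈ 58.39°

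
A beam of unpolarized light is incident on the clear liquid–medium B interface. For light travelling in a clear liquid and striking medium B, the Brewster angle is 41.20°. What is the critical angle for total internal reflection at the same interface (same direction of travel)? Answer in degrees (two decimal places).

θ_c ≈ 61.10°

n₂/n₁ = tan 41.20° = 0.8754; the critical angle satisfies sin θ_c = n₂/n₁.
θ_c = arcsin(0.8754) = 61.10°.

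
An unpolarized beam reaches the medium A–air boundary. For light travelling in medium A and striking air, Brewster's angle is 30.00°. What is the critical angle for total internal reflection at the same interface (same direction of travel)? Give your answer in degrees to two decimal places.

θ_c ≈ 35.26°

From Brewster, n₂/n₁ = tan θ_B = tan 30.00° = 0.5774.
Then sin θ_c = n₂/n₁ = 0.5774, so θ_c = arcsin 0.5774 = 35.26°.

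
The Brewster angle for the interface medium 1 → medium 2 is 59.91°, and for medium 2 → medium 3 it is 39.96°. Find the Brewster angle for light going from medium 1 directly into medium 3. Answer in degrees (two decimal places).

θ_B ≈ 55.33°

Each Brewster angle gives a ratio: n₂/n₁ = tan 59.91° = 1.7258, n₃/n₂ = tan 39.96° = 0.8379.
Multiplying, n₃/n₁ = 1.7258 × 0.8379 = 1.4461, and θ_B(1→3) = arctan 1.4461 = 55.33°.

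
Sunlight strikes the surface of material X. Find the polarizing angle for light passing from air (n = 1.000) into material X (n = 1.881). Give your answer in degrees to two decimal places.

θ_B ≈ 62.00°

Brewster's condition: tan θ_B = n₂/n₁ = 1.881/1.000 = 1.8810. Taking the arctangent, θ_B = 62.00°.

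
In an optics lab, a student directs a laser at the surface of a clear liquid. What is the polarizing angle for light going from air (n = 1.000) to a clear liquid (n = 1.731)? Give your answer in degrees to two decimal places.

tan θ_B = n₂/n₁ = 1.731/1.000 = 1.7310.
θ_B = arctan(1.7310) = 59.98°.

θ_B ≈ 59.98°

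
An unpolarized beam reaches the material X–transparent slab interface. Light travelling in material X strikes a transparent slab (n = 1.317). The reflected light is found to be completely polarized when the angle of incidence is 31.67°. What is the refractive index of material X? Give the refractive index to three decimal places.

n ≈ 2.135

Full polarization of the reflected beam means tan θ_B = n₂/n₁, where n₁ is the incident medium (material X).
n₁ = n₂ / tan θ_B = 1.317 / tan 31.67° = 2.135.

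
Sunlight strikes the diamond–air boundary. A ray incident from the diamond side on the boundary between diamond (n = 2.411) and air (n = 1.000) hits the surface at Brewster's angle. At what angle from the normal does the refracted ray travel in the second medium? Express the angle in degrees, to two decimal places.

θ_t ≈ 67.47°

First find Brewster's angle: tan θ_B = 1.000/2.411 = 0.4148, giving θ_B = 22.53°.
Since θ_B + θ_t = 90° at Brewster incidence, θ_t = 90° − 22.53° = 67.47°.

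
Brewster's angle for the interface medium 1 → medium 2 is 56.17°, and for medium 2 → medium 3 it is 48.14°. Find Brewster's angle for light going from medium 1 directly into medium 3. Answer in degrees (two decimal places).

θ_B ≈ 59.02°

tan θ_B(1→2) = n₂/n₁ = tan 56.17° = 1.4921.
tan θ_B(2→3) = n₃/n₂ = tan 48.14° = 1.1161.
So n₃/n₁ = (n₂/n₁)(n₃/n₂) = 1.4921 × 1.1161 = 1.6653.
θ_B(1→3) = arctan(1.6653) = 59.02°.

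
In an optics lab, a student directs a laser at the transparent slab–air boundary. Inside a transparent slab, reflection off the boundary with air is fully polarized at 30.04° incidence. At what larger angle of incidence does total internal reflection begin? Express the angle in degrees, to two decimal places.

θ_c ≈ 35.33°

From Brewster, n₂/n₁ = tan θ_B = tan 30.04° = 0.5783.
Then sin θ_c = n₂/n₁ = 0.5783, so θ_c = arcsin 0.5783 = 35.33°.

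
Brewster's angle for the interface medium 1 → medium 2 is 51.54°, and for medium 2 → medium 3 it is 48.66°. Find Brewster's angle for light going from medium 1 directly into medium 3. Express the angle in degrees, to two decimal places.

n₂/n₁ = tan 51.54° = 1.2590 and n₃/n₂ = tan 48.66° = 1.1367.
So n₃/n₁ = (n₂/n₁)(n₃/n₂) = 1.2590 × 1.1367 = 1.4310.
θ_B(1→3) = arctan(1.4310) = 55.05°.

θ_B ≈ 55.05°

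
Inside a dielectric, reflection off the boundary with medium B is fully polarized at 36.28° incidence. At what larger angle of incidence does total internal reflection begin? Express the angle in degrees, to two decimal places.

n₂/n₁ = tan 36.28° = 0.7340; the critical angle satisfies sin θ_c = n₂/n₁.
θ_c = arcsin(0.7340) = 47.23°.

θ_c ≈ 47.23°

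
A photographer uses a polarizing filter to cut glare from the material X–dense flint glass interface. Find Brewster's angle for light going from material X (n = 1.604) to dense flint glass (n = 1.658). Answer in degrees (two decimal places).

Brewster's condition: tan θ_B = n₂/n₁ = 1.658/1.604 = 1.0337.
θ_B = arctan(1.0337) = 45.95°.

θ_B ≈ 45.95°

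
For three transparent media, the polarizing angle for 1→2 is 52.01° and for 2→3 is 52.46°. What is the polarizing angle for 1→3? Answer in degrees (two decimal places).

n₂/n₁ = tan 52.01° = 1.2804 and n₃/n₂ = tan 52.46° = 1.3013.
n₃/n₁ = 1.6662. Then tan θ_B(1→3) = n₃/n₁, so θ_B(1→3) = arctan(1.6662) = 59.03°.

θ_B ≈ 59.03°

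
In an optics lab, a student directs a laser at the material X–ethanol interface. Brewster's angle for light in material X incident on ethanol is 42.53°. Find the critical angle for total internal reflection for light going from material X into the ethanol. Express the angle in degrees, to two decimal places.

θ_c ≈ 66.53°

n₂/n₁ = tan 42.53° = 0.9173; the critical angle satisfies sin θ_c = n₂/n₁.
θ_c = arcsin(0.9173) = 66.53°.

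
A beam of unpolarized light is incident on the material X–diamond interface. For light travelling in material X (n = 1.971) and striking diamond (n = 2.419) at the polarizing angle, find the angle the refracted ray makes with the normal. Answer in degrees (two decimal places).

θ_t ≈ 39.17°

tan θ_B = n₂/n₁ = 2.419/1.971 = 1.2273, so θ_B = 50.83°.
Since θ_B + θ_t = 90° at Brewster incidence, θ_t = 90° − 50.83° = 39.17°.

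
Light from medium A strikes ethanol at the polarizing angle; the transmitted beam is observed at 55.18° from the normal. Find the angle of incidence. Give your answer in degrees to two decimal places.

θ_B ≈ 34.82°

Since the reflected and refracted rays are at right angles at the polarizing angle, θ_B + θ_t = 90°.
So θ_B = 90° − θ_t = 90° − 55.18° = 34.82°.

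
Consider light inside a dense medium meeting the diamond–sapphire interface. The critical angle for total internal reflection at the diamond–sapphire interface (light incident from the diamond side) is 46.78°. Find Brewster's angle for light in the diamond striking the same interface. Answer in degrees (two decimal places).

θ_B ≈ 36.08°

At the critical angle sin θ_c = n₂/n₁, giving n₂/n₁ = sin 46.78° = 0.7287.
Then tan θ_B = n₂/n₁ = 0.7287, so θ_B = arctan 0.7287 = 36.08°.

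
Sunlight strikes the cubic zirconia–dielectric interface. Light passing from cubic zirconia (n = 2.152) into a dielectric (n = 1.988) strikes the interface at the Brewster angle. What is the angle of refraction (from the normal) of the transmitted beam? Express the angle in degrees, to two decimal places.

θ_t ≈ 47.27°

θ_B = arctan(n₂/n₁) = arctan(1.988/2.152) = 42.73°.
At Brewster's angle the reflected and refracted rays are perpendicular, so θ_t = 90° − θ_B = 90° − 42.73° = 47.27°.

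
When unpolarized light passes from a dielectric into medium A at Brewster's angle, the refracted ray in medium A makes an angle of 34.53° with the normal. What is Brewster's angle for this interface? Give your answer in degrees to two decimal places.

At Brewster's angle the reflected and refracted rays are perpendicular, so θ_B + θ_t = 90°.
So θ_B = 90° − θ_t = 90° − 34.53° = 55.47°.

θ_B ≈ 55.47°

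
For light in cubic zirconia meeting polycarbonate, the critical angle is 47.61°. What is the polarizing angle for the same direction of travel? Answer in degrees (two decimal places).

sin θ_c = n₂/n₁, so n₂/n₁ = sin 47.61° = 0.7386.
Brewster: tan θ_B = n₂/n₁ = 0.7386.
θ_B = arctan(0.7386) = 36.45°.

θ_B ≈ 36.45°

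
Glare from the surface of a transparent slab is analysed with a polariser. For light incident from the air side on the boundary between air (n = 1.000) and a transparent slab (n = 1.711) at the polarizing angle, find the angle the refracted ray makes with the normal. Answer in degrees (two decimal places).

θ_t ≈ 30.30°

tan θ_B = n₂/n₁ = 1.711/1.000 = 1.7110, so θ_B = 59.70°.
The refracted ray is perpendicular to the reflected ray, so θ_t = 90° − θ_B = 30.30°.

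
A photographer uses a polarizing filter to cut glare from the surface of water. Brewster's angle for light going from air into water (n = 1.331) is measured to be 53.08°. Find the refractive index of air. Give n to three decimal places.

Full polarization of the reflected beam means tan θ_B = n₂/n₁, where n₁ is the incident medium (air).
n₁ = n₂ / tan θ_B = 1.331 / tan 53.08° = 1.000.

n ≈ 1.000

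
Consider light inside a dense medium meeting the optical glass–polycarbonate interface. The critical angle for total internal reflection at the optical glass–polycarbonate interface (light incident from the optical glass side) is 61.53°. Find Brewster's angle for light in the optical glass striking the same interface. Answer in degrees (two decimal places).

At the critical angle sin θ_c = n₂/n₁, giving n₂/n₁ = sin 61.53° = 0.8791.
Then tan θ_B = n₂/n₁ = 0.8791, so θ_B = arctan 0.8791 = 41.32°.

θ_B ≈ 41.32°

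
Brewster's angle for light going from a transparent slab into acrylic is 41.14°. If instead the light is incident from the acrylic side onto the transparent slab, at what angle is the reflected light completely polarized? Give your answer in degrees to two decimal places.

The two Brewster angles are complementary: θ_B' = 90° − θ_B = 90° − 41.14° = 48.86°.

θ_B' ≈ 48.86°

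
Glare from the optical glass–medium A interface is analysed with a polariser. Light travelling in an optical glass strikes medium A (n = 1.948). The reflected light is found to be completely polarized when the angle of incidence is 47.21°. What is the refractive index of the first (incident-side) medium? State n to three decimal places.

Brewster's law: tan θ_B = n₂/n₁ (light incident in an optical glass, refracted into medium A).
n₁ = n₂ / tan θ_B = 1.948 / tan 47.21° = 1.803.

n ≈ 1.803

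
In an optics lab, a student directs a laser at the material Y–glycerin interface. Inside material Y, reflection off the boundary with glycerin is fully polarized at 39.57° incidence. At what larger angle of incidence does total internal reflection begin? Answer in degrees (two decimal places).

θ_c ≈ 55.73°

tan θ_B = n₂/n₁ = tan 39.57° = 0.8264.
Total internal reflection: sin θ_c = n₂/n₁ = 0.8264.
θ_c = arcsin(0.8264) = 55.73°.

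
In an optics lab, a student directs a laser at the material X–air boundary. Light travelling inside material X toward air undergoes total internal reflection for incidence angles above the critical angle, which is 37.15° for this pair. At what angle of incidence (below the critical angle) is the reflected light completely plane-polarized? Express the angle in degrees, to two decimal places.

θ_B ≈ 31.13°

sin θ_c = n₂/n₁, so n₂/n₁ = sin 37.15° = 0.6039.
Brewster: tan θ_B = n₂/n₁ = 0.6039.
θ_B = arctan(0.6039) = 31.13°.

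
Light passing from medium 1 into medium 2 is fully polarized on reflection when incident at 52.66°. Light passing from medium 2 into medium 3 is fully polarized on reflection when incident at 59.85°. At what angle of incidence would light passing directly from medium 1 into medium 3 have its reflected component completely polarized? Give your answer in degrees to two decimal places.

θ_B ≈ 66.10°

Each Brewster angle gives a ratio: n₂/n₁ = tan 52.66° = 1.3108, n₃/n₂ = tan 59.85° = 1.7216.
So n₃/n₁ = (n₂/n₁)(n₃/n₂) = 1.3108 × 1.7216 = 2.2567.
θ_B(1→3) = arctan(2.2567) = 66.10°.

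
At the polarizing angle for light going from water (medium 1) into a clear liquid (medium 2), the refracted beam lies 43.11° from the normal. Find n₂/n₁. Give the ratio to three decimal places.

n₂/n₁ ≈ 1.068

At Brewster incidence θ_B = 90° − θ_t = 90° − 43.11° = 46.89°.
Then n₂/n₁ = tan θ_B = tan 46.89° = 1.068.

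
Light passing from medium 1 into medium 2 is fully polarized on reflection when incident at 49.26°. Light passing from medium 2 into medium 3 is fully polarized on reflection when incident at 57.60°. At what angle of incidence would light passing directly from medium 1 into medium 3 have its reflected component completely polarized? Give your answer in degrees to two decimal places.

θ_B ≈ 61.34°

n₂/n₁ = tan 49.26° = 1.1610 and n₃/n₂ = tan 57.60° = 1.5757.
So n₃/n₁ = (n₂/n₁)(n₃/n₂) = 1.1610 × 1.5757 = 1.8294.
θ_B(1→3) = arctan(1.8294) = 61.34°.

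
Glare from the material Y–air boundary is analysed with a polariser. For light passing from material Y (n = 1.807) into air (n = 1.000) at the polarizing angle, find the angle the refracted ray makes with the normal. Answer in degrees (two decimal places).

θ_t ≈ 61.04°

First find Brewster's angle: tan θ_B = 1.000/1.807 = 0.5534, giving θ_B = 28.96°.
The refracted ray is perpendicular to the reflected ray, so θ_t = 90° − θ_B = 61.04°.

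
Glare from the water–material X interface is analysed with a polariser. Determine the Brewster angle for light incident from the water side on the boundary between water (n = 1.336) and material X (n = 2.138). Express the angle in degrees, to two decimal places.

Here n₂/n₁ = 2.138/1.336 = 1.6003, and Brewster's law gives tan θ_B = n₂/n₁.
θ_B = arctan(1.6003) = 58.00°.

θ_B ≈ 58.00°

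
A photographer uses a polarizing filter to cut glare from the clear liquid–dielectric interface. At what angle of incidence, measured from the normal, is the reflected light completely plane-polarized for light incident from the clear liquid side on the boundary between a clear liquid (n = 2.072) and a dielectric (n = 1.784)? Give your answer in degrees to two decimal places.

θ_B ≈ 40.73°

Here n₂/n₁ = 1.784/2.072 = 0.8610, and Brewster's law gives tan θ_B = n₂/n₁. Taking the arctangent, θ_B = 40.73°.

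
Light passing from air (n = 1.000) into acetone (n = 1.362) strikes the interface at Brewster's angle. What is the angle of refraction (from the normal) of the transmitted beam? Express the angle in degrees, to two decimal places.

θ_B = arctan(n₂/n₁) = arctan(1.362/1.000) = 53.71°.
At Brewster's angle the reflected and refracted rays are perpendicular, so θ_t = 90° − θ_B = 90° − 53.71° = 36.29°.

θ_t ≈ 36.29°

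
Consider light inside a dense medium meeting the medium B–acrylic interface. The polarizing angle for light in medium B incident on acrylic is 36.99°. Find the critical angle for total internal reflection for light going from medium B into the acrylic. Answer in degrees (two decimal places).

θ_c ≈ 48.88°

n₂/n₁ = tan 36.99° = 0.7533; the critical angle satisfies sin θ_c = n₂/n₁.
θ_c = arcsin(0.7533) = 48.88°.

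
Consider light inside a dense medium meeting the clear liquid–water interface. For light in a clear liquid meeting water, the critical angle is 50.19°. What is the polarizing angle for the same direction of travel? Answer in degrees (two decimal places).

sin θ_c = n₂/n₁, so n₂/n₁ = sin 50.19° = 0.7682.
Brewster: tan θ_B = n₂/n₁ = 0.7682.
θ_B = arctan(0.7682) = 37.53°.

θ_B ≈ 37.53°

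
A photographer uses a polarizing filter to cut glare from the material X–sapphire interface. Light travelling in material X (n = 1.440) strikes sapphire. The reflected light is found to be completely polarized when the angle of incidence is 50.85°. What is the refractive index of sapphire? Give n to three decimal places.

Full polarization of the reflected beam means tan θ_B = n₂/n₁, where n₁ is the incident medium (material X).
n₂ = n₁ tan θ_B = 1.440 × tan 50.85° = 1.769.

n ≈ 1.769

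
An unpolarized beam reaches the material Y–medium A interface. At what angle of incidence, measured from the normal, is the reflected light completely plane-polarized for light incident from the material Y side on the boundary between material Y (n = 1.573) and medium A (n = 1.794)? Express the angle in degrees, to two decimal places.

Here n₂/n₁ = 1.794/1.573 = 1.1405, and Brewster's law gives tan θ_B = n₂/n₁.
So θ_B = arctan 1.1405 = 48.76°.

θ_B ≈ 48.76°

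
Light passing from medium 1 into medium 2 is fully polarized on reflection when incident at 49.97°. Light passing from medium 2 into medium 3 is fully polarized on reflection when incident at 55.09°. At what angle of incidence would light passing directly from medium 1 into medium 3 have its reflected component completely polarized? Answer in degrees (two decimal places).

Each Brewster angle gives a ratio: n₂/n₁ = tan 49.97° = 1.1905, n₃/n₂ = tan 55.09° = 1.4329.
So n₃/n₁ = (n₂/n₁)(n₃/n₂) = 1.1905 × 1.4329 = 1.7059.
θ_B(1→3) = arctan(1.7059) = 59.62°.

θ_B ≈ 59.62°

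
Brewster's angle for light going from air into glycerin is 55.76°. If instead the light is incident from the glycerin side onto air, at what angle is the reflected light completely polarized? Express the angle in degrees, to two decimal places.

θ_B' ≈ 34.24°

The two Brewster angles are complementary: θ_B' = 90° − θ_B = 90° − 55.76° = 34.24°.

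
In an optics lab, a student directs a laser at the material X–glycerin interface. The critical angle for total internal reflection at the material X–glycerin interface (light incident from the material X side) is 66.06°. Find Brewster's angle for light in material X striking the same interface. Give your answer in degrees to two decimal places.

θ_B ≈ 42.43°

sin θ_c = n₂/n₁, so n₂/n₁ = sin 66.06° = 0.9140.
Brewster: tan θ_B = n₂/n₁ = 0.9140.
θ_B = arctan(0.9140) = 42.43°.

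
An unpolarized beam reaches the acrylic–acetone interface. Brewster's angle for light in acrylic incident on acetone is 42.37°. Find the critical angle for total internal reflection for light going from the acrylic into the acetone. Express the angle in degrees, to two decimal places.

θ_c ≈ 65.81°

n₂/n₁ = tan 42.37° = 0.9122; the critical angle satisfies sin θ_c = n₂/n₁.
θ_c = arcsin(0.9122) = 65.81°.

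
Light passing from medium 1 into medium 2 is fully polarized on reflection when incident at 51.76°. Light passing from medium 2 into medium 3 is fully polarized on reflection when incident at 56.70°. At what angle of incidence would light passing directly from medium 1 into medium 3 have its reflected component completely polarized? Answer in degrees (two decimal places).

tan θ_B(1→2) = n₂/n₁ = tan 51.76° = 1.2689.
tan θ_B(2→3) = n₃/n₂ = tan 56.70° = 1.5224.
n₃/n₁ = 1.9318. Then tan θ_B(1→3) = n₃/n₁, so θ_B(1→3) = arctan(1.9318) = 62.63°.

θ_B ≈ 62.63°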